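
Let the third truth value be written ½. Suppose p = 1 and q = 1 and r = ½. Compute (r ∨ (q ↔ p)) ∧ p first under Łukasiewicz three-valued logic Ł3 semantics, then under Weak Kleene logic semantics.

1; ½

In Łukasiewicz three-valued logic Ł3: q ↔ p = 1 ↔ 1 = 1
r ∨ (q ↔ p) = ½ ∨ 1 = 1
(r ∨ (q ↔ p)) ∧ p = 1 ∧ 1 = 1
In Weak Kleene logic: q ↔ p = 1 ↔ 1 = 1
r ∨ (q ↔ p) = ½ ∨ 1 = ½
(r ∨ (q ↔ p)) ∧ p = ½ ∧ 1 = ½
They differ because Łukasiewicz three-valued logic Ł3 and Weak Kleene logic treat ½ differently under the binary connectives.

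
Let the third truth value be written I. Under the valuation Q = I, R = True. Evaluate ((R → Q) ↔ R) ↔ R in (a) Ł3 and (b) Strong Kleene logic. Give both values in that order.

In Ł3: R → Q = True → I = I
(R → Q) ↔ R = I ↔ True = I
((R → Q) ↔ R) ↔ R = I ↔ True = I
In Strong Kleene logic: R → Q = True → I = I  [¬True ∨ I]
(R → Q) ↔ R = I ↔ True = I
((R → Q) ↔ R) ↔ R = I ↔ True = I

I; I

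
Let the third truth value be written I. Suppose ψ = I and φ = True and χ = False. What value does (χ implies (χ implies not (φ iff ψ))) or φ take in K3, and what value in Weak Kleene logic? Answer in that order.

True; I

In K3: φ iff ψ = True iff I = I
not (φ iff ψ) = not I = I
χ implies not (φ iff ψ) = False implies I = True  [not False or I]
χ implies (χ implies not (φ iff ψ)) = False implies True = True
(χ implies (χ implies not (φ iff ψ))) or φ = True or True = True
In Weak Kleene logic: φ iff ψ = True iff I = I
not (φ iff ψ) = not I = I
χ implies not (φ iff ψ) = False implies I = I  [any arg is the third value ⇒ result is the third value]
χ implies (χ implies not (φ iff ψ)) = False implies I = I
(χ implies (χ implies not (φ iff ψ))) or φ = I or True = I
They differ because K3 and Weak Kleene logic treat I differently under the binary connectives.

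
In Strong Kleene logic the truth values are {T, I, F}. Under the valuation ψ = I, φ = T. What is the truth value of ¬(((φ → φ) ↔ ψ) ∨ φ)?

φ → φ = T → T = T
(φ → φ) ↔ ψ = T ↔ I = I
((φ → φ) ↔ ψ) ∨ φ = I ∨ T = T
¬(((φ → φ) ↔ ψ) ∨ φ) = ¬T = F

F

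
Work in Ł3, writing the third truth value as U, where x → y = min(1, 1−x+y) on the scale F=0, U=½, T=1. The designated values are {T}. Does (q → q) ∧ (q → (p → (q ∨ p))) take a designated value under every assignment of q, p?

Yes

Every assignment of q, p over {T, U, F} gives a value in {T}.
In particular, with q=U, p=U: (q → q) ∧ (q → (p → (q ∨ p))) = T.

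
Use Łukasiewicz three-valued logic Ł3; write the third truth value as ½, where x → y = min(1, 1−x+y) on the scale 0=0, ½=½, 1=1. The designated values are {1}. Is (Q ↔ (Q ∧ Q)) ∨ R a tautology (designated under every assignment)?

Every assignment of Q, R over {1, ½, 0} gives a value in {1}.
In particular, with Q=½, R=½: (Q ↔ (Q ∧ Q)) ∨ R = 1.

Yes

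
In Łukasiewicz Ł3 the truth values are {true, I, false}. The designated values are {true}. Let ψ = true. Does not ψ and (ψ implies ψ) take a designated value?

No

not ψ = not true = false
ψ implies ψ = true implies true = true
not ψ and (ψ implies ψ) = false and true = false
false ∉ {true}.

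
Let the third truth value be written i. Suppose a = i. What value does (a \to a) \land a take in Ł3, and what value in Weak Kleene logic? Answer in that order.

i; i

In Ł3: a \to a = i \to i = true
(a \to a) \land a = true \land i = i
In Weak Kleene logic: a \to a = i \to i = i  [any arg is the third value ⇒ result is the third value]
(a \to a) \land a = i \land i = i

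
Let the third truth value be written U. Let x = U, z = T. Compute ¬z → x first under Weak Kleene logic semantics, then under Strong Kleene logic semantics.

In Weak Kleene logic: ¬z = ¬T = F
¬z → x = F → U = U  [any arg is the third value ⇒ result is the third value]
In Strong Kleene logic: ¬z = ¬T = F
¬z → x = F → U = T  [¬F ∨ U]
They differ because Weak Kleene logic and Strong Kleene logic treat U differently under the binary connectives.

U; T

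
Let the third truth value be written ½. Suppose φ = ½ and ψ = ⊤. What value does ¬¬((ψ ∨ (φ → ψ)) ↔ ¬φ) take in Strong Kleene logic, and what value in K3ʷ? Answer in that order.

½; ½

In Strong Kleene logic: φ → ψ = ½ → ⊤ = ⊤
ψ ∨ (φ → ψ) = ⊤ ∨ ⊤ = ⊤
¬φ = ¬½ = ½
(ψ ∨ (φ → ψ)) ↔ ¬φ = ⊤ ↔ ½ = ½
¬((ψ ∨ (φ → ψ)) ↔ ¬φ) = ¬½ = ½
¬¬((ψ ∨ (φ → ψ)) ↔ ¬φ) = ¬½ = ½
In K3ʷ: φ → ψ = ½ → ⊤ = ½  [any arg is the third value ⇒ result is the third value]
ψ ∨ (φ → ψ) = ⊤ ∨ ½ = ½
¬φ = ¬½ = ½
(ψ ∨ (φ → ψ)) ↔ ¬φ = ½ ↔ ½ = ½
¬((ψ ∨ (φ → ψ)) ↔ ¬φ) = ¬½ = ½
¬¬((ψ ∨ (φ → ψ)) ↔ ¬φ) = ¬½ = ½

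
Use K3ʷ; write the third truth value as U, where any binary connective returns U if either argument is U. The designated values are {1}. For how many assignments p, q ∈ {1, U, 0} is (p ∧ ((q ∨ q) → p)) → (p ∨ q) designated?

4

Designated under: (p=1, q=1); (p=1, q=0); (p=0, q=1); (p=0, q=0).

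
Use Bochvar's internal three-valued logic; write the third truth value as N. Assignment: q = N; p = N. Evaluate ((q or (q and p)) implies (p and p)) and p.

q and p = N and N = N
q or (q and p) = N or N = N
p and p = N and N = N
(q or (q and p)) implies (p and p) = N implies N = N
((q or (q and p)) implies (p and p)) and p = N and N = N

N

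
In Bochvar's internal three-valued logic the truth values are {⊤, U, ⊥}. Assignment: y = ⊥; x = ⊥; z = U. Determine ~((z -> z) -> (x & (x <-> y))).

U

z -> z = U -> U = U
x <-> y = ⊥ <-> ⊥ = ⊤
x & (x <-> y) = ⊥ & ⊤ = ⊥
(z -> z) -> (x & (x <-> y)) = U -> ⊥ = U
~((z -> z) -> (x & (x <-> y))) = ~U = U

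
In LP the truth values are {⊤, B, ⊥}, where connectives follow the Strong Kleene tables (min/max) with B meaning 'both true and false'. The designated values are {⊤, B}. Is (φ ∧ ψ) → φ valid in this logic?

Every assignment of φ, ψ over {⊤, B, ⊥} gives a value in {⊤, B}.
In particular, with φ=B, ψ=B: (φ ∧ ψ) → φ = B.

Yes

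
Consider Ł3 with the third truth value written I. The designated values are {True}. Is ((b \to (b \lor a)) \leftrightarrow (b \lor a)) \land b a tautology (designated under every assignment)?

Countermodel: b=I, a=True gives I, which is not designated.

No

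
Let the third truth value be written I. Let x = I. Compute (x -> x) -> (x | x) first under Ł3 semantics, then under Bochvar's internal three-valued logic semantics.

I; I

In Ł3: x -> x = I -> I = True  [min(1, 1−½+½)]
x | x = I | I = I
(x -> x) -> (x | x) = True -> I = I
In Bochvar's internal three-valued logic: x -> x = I -> I = I  [any arg is the third value ⇒ result is the third value]
x | x = I | I = I
(x -> x) -> (x | x) = I -> I = I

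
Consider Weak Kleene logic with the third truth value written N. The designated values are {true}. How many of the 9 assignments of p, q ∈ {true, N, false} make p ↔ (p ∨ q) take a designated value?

Designated under: (p=true, q=true); (p=true, q=false); (p=false, q=false).

3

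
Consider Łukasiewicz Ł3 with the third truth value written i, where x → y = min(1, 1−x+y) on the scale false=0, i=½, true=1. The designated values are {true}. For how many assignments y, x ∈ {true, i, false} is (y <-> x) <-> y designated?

Designated under: (y=true, x=true); (y=i, x=true); (y=i, x=false); (y=false, x=true).

4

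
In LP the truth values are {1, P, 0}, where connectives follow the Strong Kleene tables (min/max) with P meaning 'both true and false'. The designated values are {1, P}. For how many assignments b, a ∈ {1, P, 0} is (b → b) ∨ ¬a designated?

9

Of the 9 assignments, 9 give a value in {1, P}.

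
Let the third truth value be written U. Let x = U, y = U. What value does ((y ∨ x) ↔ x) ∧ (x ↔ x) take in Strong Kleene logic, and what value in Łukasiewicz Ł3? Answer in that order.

U; true

In Strong Kleene logic: y ∨ x = U ∨ U = U
(y ∨ x) ↔ x = U ↔ U = U
x ↔ x = U ↔ U = U
((y ∨ x) ↔ x) ∧ (x ↔ x) = U ∧ U = U
In Łukasiewicz Ł3: y ∨ x = U ∨ U = U
(y ∨ x) ↔ x = U ↔ U = true
x ↔ x = U ↔ U = true
((y ∨ x) ↔ x) ∧ (x ↔ x) = true ∧ true = true
They differ because Strong Kleene logic and Łukasiewicz Ł3 treat U differently under implication.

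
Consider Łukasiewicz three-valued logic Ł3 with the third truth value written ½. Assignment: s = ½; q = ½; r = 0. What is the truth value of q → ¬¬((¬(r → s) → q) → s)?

1

r → s = 0 → ½ = 1
¬(r → s) = ¬1 = 0
¬(r → s) → q = 0 → ½ = 1
(¬(r → s) → q) → s = 1 → ½ = ½
¬((¬(r → s) → q) → s) = ¬½ = ½
¬¬((¬(r → s) → q) → s) = ¬½ = ½
q → ¬¬((¬(r → s) → q) → s) = ½ → ½ = 1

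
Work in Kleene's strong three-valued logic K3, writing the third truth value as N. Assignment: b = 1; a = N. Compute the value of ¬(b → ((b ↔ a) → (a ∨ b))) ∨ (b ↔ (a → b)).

1

b ↔ a = 1 ↔ N = N
a ∨ b = N ∨ 1 = 1
(b ↔ a) → (a ∨ b) = N → 1 = 1  [¬N ∨ 1]
b → ((b ↔ a) → (a ∨ b)) = 1 → 1 = 1
¬(b → ((b ↔ a) → (a ∨ b))) = ¬1 = 0
a → b = N → 1 = 1
b ↔ (a → b) = 1 ↔ 1 = 1
¬(b → ((b ↔ a) → (a ∨ b))) ∨ (b ↔ (a → b)) = 0 ∨ 1 = 1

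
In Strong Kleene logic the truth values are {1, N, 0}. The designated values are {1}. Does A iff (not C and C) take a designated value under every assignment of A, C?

Countermodel: A=1, C=1 gives 0, which is not designated.

No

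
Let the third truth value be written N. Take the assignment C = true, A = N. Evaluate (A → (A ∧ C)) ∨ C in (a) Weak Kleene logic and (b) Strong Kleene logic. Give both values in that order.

N; true

In Weak Kleene logic: A ∧ C = N ∧ true = N
A → (A ∧ C) = N → N = N  [any arg is the third value ⇒ result is the third value]
(A → (A ∧ C)) ∨ C = N ∨ true = N
In Strong Kleene logic: A ∧ C = N ∧ true = N
A → (A ∧ C) = N → N = N  [¬N ∨ N]
(A → (A ∧ C)) ∨ C = N ∨ true = true
They differ because Weak Kleene logic and Strong Kleene logic treat N differently under the binary connectives.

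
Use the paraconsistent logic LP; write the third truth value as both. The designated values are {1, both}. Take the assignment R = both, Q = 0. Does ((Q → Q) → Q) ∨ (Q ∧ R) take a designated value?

No

Q → Q = 0 → 0 = 1
(Q → Q) → Q = 1 → 0 = 0
Q ∧ R = 0 ∧ both = 0
((Q → Q) → Q) ∨ (Q ∧ R) = 0 ∨ 0 = 0
0 ∉ {1, both}.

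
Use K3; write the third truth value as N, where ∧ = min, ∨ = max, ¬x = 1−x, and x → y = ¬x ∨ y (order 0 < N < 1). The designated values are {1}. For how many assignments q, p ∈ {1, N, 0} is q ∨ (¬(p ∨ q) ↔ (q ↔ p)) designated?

Of the 9 assignments, 5 give a value in {1}.

5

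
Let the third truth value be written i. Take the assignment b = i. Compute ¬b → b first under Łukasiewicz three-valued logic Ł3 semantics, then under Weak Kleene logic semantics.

In Łukasiewicz three-valued logic Ł3: ¬b = ¬i = i
¬b → b = i → i = 1  [min(1, 1−½+½)]
In Weak Kleene logic: ¬b = ¬i = i
¬b → b = i → i = i  [any arg is the third value ⇒ result is the third value]
They differ because Łukasiewicz three-valued logic Ł3 and Weak Kleene logic treat i differently under the binary connectives.

1; i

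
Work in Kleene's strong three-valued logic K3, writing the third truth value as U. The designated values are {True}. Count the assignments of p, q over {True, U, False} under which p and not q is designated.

Designated under: (p=True, q=False).

1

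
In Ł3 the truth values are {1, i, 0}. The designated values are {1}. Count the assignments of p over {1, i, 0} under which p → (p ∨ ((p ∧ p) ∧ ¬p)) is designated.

p=1: 1 ✓
p=i: 1 ✓
p=0: 1 ✓

3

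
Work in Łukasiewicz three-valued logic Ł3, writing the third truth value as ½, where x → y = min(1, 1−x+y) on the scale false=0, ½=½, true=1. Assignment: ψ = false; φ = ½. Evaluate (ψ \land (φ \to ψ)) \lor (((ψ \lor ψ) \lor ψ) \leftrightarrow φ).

φ \to ψ = ½ \to false = ½  [min(1, 1−½+0)]
ψ \land (φ \to ψ) = false \land ½ = false
ψ \lor ψ = false \lor false = false
(ψ \lor ψ) \lor ψ = false \lor false = false
((ψ \lor ψ) \lor ψ) \leftrightarrow φ = false \leftrightarrow ½ = ½
(ψ \land (φ \to ψ)) \lor (((ψ \lor ψ) \lor ψ) \leftrightarrow φ) = false \lor ½ = ½

½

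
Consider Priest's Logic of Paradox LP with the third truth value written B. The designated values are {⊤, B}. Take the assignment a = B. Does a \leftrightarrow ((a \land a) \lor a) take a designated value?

Yes

a \land a = B \land B = B
(a \land a) \lor a = B \lor B = B
a \leftrightarrow ((a \land a) \lor a) = B \leftrightarrow B = B
B ∈ {⊤, B}.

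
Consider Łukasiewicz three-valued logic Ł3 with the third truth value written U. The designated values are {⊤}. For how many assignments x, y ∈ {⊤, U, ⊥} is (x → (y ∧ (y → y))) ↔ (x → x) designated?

6

Of the 9 assignments, 6 give a value in {⊤}.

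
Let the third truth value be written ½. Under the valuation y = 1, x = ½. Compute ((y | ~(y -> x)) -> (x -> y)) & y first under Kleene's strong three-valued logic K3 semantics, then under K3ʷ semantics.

1; ½

In Kleene's strong three-valued logic K3: y -> x = 1 -> ½ = ½
~(y -> x) = ~½ = ½
y | ~(y -> x) = 1 | ½ = 1
x -> y = ½ -> 1 = 1
(y | ~(y -> x)) -> (x -> y) = 1 -> 1 = 1
((y | ~(y -> x)) -> (x -> y)) & y = 1 & 1 = 1
In K3ʷ: y -> x = 1 -> ½ = ½  [any arg is the third value ⇒ result is the third value]
~(y -> x) = ~½ = ½
y | ~(y -> x) = 1 | ½ = ½
x -> y = ½ -> 1 = ½
(y | ~(y -> x)) -> (x -> y) = ½ -> ½ = ½
((y | ~(y -> x)) -> (x -> y)) & y = ½ & 1 = ½
They differ because Kleene's strong three-valued logic K3 and K3ʷ treat ½ differently under the binary connectives.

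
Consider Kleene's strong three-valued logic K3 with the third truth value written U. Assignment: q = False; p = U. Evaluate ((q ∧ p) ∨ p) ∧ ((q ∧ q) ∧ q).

q ∧ p = False ∧ U = False
(q ∧ p) ∨ p = False ∨ U = U
q ∧ q = False ∧ False = False
(q ∧ q) ∧ q = False ∧ False = False
((q ∧ p) ∨ p) ∧ ((q ∧ q) ∧ q) = U ∧ False = False

False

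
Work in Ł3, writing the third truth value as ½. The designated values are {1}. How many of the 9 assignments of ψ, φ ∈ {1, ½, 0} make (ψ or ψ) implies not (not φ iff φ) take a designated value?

Of the 9 assignments, 7 give a value in {1}.

7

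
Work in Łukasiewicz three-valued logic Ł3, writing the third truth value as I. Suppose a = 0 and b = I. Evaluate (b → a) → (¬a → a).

b → a = I → 0 = I  [min(1, 1−½+0)]
¬a = ¬0 = 1
¬a → a = 1 → 0 = 0
(b → a) → (¬a → a) = I → 0 = I

I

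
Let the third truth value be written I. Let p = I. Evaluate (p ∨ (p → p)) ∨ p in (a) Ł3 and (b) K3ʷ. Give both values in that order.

True; I

In Ł3: p → p = I → I = True  [min(1, 1−½+½)]
p ∨ (p → p) = I ∨ True = True
(p ∨ (p → p)) ∨ p = True ∨ I = True
In K3ʷ: p → p = I → I = I  [any arg is the third value ⇒ result is the third value]
p ∨ (p → p) = I ∨ I = I
(p ∨ (p → p)) ∨ p = I ∨ I = I
They differ because Ł3 and K3ʷ treat I differently under the binary connectives.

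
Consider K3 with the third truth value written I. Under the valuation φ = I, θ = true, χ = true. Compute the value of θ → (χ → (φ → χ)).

true

φ → χ = I → true = true  [¬I ∨ true]
χ → (φ → χ) = true → true = true
θ → (χ → (φ → χ)) = true → true = true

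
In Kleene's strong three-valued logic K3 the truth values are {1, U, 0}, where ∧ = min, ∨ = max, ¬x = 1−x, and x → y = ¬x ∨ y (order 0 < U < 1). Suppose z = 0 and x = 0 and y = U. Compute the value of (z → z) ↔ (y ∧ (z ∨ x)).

0

z → z = 0 → 0 = 1
z ∨ x = 0 ∨ 0 = 0
y ∧ (z ∨ x) = U ∧ 0 = 0
(z → z) ↔ (y ∧ (z ∨ x)) = 1 ↔ 0 = 0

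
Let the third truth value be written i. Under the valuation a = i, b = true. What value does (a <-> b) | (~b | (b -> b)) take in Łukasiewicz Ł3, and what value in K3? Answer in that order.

true; true

In Łukasiewicz Ł3: a <-> b = i <-> true = i  [1 − |½−1|]
~b = ~true = false
b -> b = true -> true = true
~b | (b -> b) = false | true = true
(a <-> b) | (~b | (b -> b)) = i | true = true
In K3: a <-> b = i <-> true = i
~b = ~true = false
b -> b = true -> true = true
~b | (b -> b) = false | true = true
(a <-> b) | (~b | (b -> b)) = i | true = true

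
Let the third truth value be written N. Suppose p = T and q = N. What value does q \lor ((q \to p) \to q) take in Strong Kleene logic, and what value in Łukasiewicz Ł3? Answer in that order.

In Strong Kleene logic: q \to p = N \to T = T
(q \to p) \to q = T \to N = N
q \lor ((q \to p) \to q) = N \lor N = N
In Łukasiewicz Ł3: q \to p = N \to T = T  [min(1, 1−½+1)]
(q \to p) \to q = T \to N = N
q \lor ((q \to p) \to q) = N \lor N = N

N; N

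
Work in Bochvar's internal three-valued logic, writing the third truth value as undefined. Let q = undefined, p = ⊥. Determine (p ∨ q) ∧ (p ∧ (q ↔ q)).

undefined

p ∨ q = ⊥ ∨ undefined = undefined
q ↔ q = undefined ↔ undefined = undefined
p ∧ (q ↔ q) = ⊥ ∧ undefined = undefined
(p ∨ q) ∧ (p ∧ (q ↔ q)) = undefined ∧ undefined = undefined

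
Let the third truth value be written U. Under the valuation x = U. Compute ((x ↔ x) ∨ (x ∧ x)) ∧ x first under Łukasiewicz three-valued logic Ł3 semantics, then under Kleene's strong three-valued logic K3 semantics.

In Łukasiewicz three-valued logic Ł3: x ↔ x = U ↔ U = True
x ∧ x = U ∧ U = U
(x ↔ x) ∨ (x ∧ x) = True ∨ U = True
((x ↔ x) ∨ (x ∧ x)) ∧ x = True ∧ U = U
In Kleene's strong three-valued logic K3: x ↔ x = U ↔ U = U
x ∧ x = U ∧ U = U
(x ↔ x) ∨ (x ∧ x) = U ∨ U = U
((x ↔ x) ∨ (x ∧ x)) ∧ x = U ∧ U = U

U; U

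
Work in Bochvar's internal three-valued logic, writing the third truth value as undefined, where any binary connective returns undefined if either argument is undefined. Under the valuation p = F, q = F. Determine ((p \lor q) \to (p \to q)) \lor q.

p \lor q = F \lor F = F
p \to q = F \to F = T
(p \lor q) \to (p \to q) = F \to T = T
((p \lor q) \to (p \to q)) \lor q = T \lor F = T

T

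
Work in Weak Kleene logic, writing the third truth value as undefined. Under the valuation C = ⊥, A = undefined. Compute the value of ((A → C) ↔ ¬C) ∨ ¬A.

undefined

A → C = undefined → ⊥ = undefined  [any arg is the third value ⇒ result is the third value]
¬C = ¬⊥ = ⊤
(A → C) ↔ ¬C = undefined ↔ ⊤ = undefined
¬A = ¬undefined = undefined
((A → C) ↔ ¬C) ∨ ¬A = undefined ∨ undefined = undefined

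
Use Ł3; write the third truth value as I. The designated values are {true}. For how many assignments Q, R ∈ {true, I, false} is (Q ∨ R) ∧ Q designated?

3

Designated under: (Q=true, R=true); (Q=true, R=I); (Q=true, R=false).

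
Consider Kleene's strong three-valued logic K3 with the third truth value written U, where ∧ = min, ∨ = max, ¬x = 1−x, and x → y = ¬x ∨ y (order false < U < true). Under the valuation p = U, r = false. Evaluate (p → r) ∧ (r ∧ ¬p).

false

p → r = U → false = U  [¬U ∨ false]
¬p = ¬U = U
r ∧ ¬p = false ∧ U = false
(p → r) ∧ (r ∧ ¬p) = U ∧ false = false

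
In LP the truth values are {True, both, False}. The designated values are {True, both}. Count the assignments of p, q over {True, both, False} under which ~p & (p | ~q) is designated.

Of the 9 assignments, 5 give a value in {True, both}.

5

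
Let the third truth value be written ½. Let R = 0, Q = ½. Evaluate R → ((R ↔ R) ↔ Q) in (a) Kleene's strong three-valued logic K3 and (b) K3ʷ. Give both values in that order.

1; ½

In Kleene's strong three-valued logic K3: R ↔ R = 0 ↔ 0 = 1
(R ↔ R) ↔ Q = 1 ↔ ½ = ½
R → ((R ↔ R) ↔ Q) = 0 → ½ = 1
In K3ʷ: R ↔ R = 0 ↔ 0 = 1
(R ↔ R) ↔ Q = 1 ↔ ½ = ½
R → ((R ↔ R) ↔ Q) = 0 → ½ = ½  [any arg is the third value ⇒ result is the third value]
They differ because Kleene's strong three-valued logic K3 and K3ʷ treat ½ differently under the binary connectives.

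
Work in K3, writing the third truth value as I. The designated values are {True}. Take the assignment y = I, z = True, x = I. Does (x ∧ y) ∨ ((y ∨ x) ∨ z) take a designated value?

Yes

x ∧ y = I ∧ I = I
y ∨ x = I ∨ I = I
(y ∨ x) ∨ z = I ∨ True = True
(x ∧ y) ∨ ((y ∨ x) ∨ z) = I ∨ True = True
True ∈ {True}.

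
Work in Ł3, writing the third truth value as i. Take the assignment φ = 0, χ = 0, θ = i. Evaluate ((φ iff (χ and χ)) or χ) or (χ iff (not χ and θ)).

χ and χ = 0 and 0 = 0
φ iff (χ and χ) = 0 iff 0 = 1
(φ iff (χ and χ)) or χ = 1 or 0 = 1
not χ = not 0 = 1
not χ and θ = 1 and i = i
χ iff (not χ and θ) = 0 iff i = i  [1 − |0−½|]
((φ iff (χ and χ)) or χ) or (χ iff (not χ and θ)) = 1 or i = 1

1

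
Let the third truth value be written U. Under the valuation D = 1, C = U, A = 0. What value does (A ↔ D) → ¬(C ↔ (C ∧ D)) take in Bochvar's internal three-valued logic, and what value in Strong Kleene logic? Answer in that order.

U; 1

In Bochvar's internal three-valued logic: A ↔ D = 0 ↔ 1 = 0
C ∧ D = U ∧ 1 = U
C ↔ (C ∧ D) = U ↔ U = U
¬(C ↔ (C ∧ D)) = ¬U = U
(A ↔ D) → ¬(C ↔ (C ∧ D)) = 0 → U = U
In Strong Kleene logic: A ↔ D = 0 ↔ 1 = 0
C ∧ D = U ∧ 1 = U
C ↔ (C ∧ D) = U ↔ U = U
¬(C ↔ (C ∧ D)) = ¬U = U
(A ↔ D) → ¬(C ↔ (C ∧ D)) = 0 → U = 1  [¬0 ∨ U]
They differ because Bochvar's internal three-valued logic and Strong Kleene logic treat U differently under the binary connectives.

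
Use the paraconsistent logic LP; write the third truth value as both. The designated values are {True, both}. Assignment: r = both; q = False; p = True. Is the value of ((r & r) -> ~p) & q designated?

No

r & r = both & both = both
~p = ~True = False
(r & r) -> ~p = both -> False = both  [~both | False]
((r & r) -> ~p) & q = both & False = False
False ∉ {True, both}.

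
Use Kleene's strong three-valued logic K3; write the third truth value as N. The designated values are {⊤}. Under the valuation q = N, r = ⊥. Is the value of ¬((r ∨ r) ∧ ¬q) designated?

Yes

r ∨ r = ⊥ ∨ ⊥ = ⊥
¬q = ¬N = N
(r ∨ r) ∧ ¬q = ⊥ ∧ N = ⊥
¬((r ∨ r) ∧ ¬q) = ¬⊥ = ⊤
⊤ ∈ {⊤}.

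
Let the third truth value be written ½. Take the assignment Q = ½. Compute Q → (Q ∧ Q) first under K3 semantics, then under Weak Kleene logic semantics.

In K3: Q ∧ Q = ½ ∧ ½ = ½
Q → (Q ∧ Q) = ½ → ½ = ½  [¬½ ∨ ½]
In Weak Kleene logic: Q ∧ Q = ½ ∧ ½ = ½
Q → (Q ∧ Q) = ½ → ½ = ½

½; ½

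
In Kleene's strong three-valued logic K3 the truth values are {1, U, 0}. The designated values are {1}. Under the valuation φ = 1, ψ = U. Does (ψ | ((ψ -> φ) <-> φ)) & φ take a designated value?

ψ -> φ = U -> 1 = 1  [~U | 1]
(ψ -> φ) <-> φ = 1 <-> 1 = 1
ψ | ((ψ -> φ) <-> φ) = U | 1 = 1
(ψ | ((ψ -> φ) <-> φ)) & φ = 1 & 1 = 1
1 ∈ {1}.

Yes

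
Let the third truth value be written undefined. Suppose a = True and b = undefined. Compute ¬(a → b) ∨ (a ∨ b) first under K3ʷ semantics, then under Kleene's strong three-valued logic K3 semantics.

undefined; True

In K3ʷ: a → b = True → undefined = undefined  [any arg is the third value ⇒ result is the third value]
¬(a → b) = ¬undefined = undefined
a ∨ b = True ∨ undefined = undefined
¬(a → b) ∨ (a ∨ b) = undefined ∨ undefined = undefined
In Kleene's strong three-valued logic K3: a → b = True → undefined = undefined  [¬True ∨ undefined]
¬(a → b) = ¬undefined = undefined
a ∨ b = True ∨ undefined = True
¬(a → b) ∨ (a ∨ b) = undefined ∨ True = True
They differ because K3ʷ and Kleene's strong three-valued logic K3 treat undefined differently under the binary connectives.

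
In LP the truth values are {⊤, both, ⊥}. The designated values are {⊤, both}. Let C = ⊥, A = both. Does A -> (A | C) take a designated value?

A | C = both | ⊥ = both
A -> (A | C) = both -> both = both  [~both | both]
both ∈ {⊤, both}.

Yes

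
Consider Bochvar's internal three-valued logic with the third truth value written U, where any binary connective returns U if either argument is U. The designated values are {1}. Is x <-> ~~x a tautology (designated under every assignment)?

Countermodel: x=U gives U, which is not designated.

No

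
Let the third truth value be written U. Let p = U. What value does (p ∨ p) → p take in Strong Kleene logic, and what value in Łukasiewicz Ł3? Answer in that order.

In Strong Kleene logic: p ∨ p = U ∨ U = U
(p ∨ p) → p = U → U = U
In Łukasiewicz Ł3: p ∨ p = U ∨ U = U
(p ∨ p) → p = U → U = true  [min(1, 1−½+½)]
They differ because Strong Kleene logic and Łukasiewicz Ł3 treat U differently under implication.

U; true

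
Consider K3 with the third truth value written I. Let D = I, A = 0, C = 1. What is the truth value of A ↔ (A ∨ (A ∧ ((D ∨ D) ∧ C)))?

1

D ∨ D = I ∨ I = I
(D ∨ D) ∧ C = I ∧ 1 = I
A ∧ ((D ∨ D) ∧ C) = 0 ∧ I = 0
A ∨ (A ∧ ((D ∨ D) ∧ C)) = 0 ∨ 0 = 0
A ↔ (A ∨ (A ∧ ((D ∨ D) ∧ C))) = 0 ↔ 0 = 1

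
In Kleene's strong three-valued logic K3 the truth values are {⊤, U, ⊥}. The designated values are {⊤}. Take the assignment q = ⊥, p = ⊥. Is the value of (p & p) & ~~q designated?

No

p & p = ⊥ & ⊥ = ⊥
~q = ~⊥ = ⊤
~~q = ~⊤ = ⊥
(p & p) & ~~q = ⊥ & ⊥ = ⊥
⊥ ∉ {⊤}.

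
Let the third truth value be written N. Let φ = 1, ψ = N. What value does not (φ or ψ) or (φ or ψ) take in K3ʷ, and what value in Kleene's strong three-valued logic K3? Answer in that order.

In K3ʷ: φ or ψ = 1 or N = N
not (φ or ψ) = not N = N
φ or ψ = 1 or N = N
not (φ or ψ) or (φ or ψ) = N or N = N
In Kleene's strong three-valued logic K3: φ or ψ = 1 or N = 1
not (φ or ψ) = not 1 = 0
φ or ψ = 1 or N = 1
not (φ or ψ) or (φ or ψ) = 0 or 1 = 1
They differ because K3ʷ and Kleene's strong three-valued logic K3 treat N differently under the binary connectives.

N; 1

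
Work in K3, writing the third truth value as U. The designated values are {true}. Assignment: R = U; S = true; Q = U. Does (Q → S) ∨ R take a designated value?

Yes

Q → S = U → true = true  [¬U ∨ true]
(Q → S) ∨ R = true ∨ U = true
true ∈ {true}.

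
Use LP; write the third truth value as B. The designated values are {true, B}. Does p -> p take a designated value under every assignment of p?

Yes

Every assignment of p over {true, B, false} gives a value in {true, B}.
In particular, with p=B: p -> p = B.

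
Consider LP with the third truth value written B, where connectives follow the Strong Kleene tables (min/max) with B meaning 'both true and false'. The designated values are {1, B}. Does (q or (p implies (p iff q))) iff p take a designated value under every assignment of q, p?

No

Countermodel: q=1, p=0 gives 0, which is not designated.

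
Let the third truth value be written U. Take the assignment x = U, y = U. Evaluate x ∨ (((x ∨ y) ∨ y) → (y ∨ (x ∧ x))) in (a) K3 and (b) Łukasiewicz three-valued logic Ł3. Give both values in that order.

In K3: x ∨ y = U ∨ U = U
(x ∨ y) ∨ y = U ∨ U = U
x ∧ x = U ∧ U = U
y ∨ (x ∧ x) = U ∨ U = U
((x ∨ y) ∨ y) → (y ∨ (x ∧ x)) = U → U = U  [¬U ∨ U]
x ∨ (((x ∨ y) ∨ y) → (y ∨ (x ∧ x))) = U ∨ U = U
In Łukasiewicz three-valued logic Ł3: x ∨ y = U ∨ U = U
(x ∨ y) ∨ y = U ∨ U = U
x ∧ x = U ∧ U = U
y ∨ (x ∧ x) = U ∨ U = U
((x ∨ y) ∨ y) → (y ∨ (x ∧ x)) = U → U = True
x ∨ (((x ∨ y) ∨ y) → (y ∨ (x ∧ x))) = U ∨ True = True
They differ because K3 and Łukasiewicz three-valued logic Ł3 treat U differently under implication.

U; True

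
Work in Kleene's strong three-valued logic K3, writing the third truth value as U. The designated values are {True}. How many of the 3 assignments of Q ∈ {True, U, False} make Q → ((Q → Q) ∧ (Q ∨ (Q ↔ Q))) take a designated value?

Q=True: True ✓
Q=U: U ·
Q=False: True ✓

2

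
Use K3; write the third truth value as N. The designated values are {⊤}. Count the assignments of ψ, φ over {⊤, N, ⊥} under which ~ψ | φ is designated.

5

Of the 9 assignments, 5 give a value in {⊤}.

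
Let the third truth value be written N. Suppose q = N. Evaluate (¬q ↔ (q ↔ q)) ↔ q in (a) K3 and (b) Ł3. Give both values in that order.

N; True

In K3: ¬q = ¬N = N
q ↔ q = N ↔ N = N
¬q ↔ (q ↔ q) = N ↔ N = N
(¬q ↔ (q ↔ q)) ↔ q = N ↔ N = N
In Ł3: ¬q = ¬N = N
q ↔ q = N ↔ N = True  [1 − |½−½|]
¬q ↔ (q ↔ q) = N ↔ True = N
(¬q ↔ (q ↔ q)) ↔ q = N ↔ N = True
They differ because K3 and Ł3 treat N differently under implication.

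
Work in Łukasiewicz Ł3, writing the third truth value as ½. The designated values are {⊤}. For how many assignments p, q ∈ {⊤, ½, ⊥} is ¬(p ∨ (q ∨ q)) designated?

1

Designated under: (p=⊥, q=⊥).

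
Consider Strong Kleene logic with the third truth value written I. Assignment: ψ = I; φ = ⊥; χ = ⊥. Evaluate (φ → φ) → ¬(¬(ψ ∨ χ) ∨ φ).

φ → φ = ⊥ → ⊥ = ⊤
ψ ∨ χ = I ∨ ⊥ = I
¬(ψ ∨ χ) = ¬I = I
¬(ψ ∨ χ) ∨ φ = I ∨ ⊥ = I
¬(¬(ψ ∨ χ) ∨ φ) = ¬I = I
(φ → φ) → ¬(¬(ψ ∨ χ) ∨ φ) = ⊤ → I = I

I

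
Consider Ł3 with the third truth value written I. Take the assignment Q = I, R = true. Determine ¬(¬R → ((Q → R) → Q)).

false

¬R = ¬true = false
Q → R = I → true = true
(Q → R) → Q = true → I = I
¬R → ((Q → R) → Q) = false → I = true
¬(¬R → ((Q → R) → Q)) = ¬true = false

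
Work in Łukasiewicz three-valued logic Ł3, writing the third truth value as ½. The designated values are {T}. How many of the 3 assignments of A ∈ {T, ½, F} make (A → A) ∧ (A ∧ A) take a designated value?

1

A=T: T ✓
A=½: ½ ·
A=F: F ·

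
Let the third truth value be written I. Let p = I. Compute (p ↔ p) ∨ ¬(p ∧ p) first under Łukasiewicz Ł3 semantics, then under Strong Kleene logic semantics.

T; I

In Łukasiewicz Ł3: p ↔ p = I ↔ I = T
p ∧ p = I ∧ I = I
¬(p ∧ p) = ¬I = I
(p ↔ p) ∨ ¬(p ∧ p) = T ∨ I = T
In Strong Kleene logic: p ↔ p = I ↔ I = I
p ∧ p = I ∧ I = I
¬(p ∧ p) = ¬I = I
(p ↔ p) ∨ ¬(p ∧ p) = I ∨ I = I
They differ because Łukasiewicz Ł3 and Strong Kleene logic treat I differently under implication.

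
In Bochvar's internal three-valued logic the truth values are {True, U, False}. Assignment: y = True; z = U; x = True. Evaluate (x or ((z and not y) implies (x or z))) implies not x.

not y = not True = False
z and not y = U and False = U
x or z = True or U = U
(z and not y) implies (x or z) = U implies U = U  [any arg is the third value ⇒ result is the third value]
x or ((z and not y) implies (x or z)) = True or U = U
not x = not True = False
(x or ((z and not y) implies (x or z))) implies not x = U implies False = U

U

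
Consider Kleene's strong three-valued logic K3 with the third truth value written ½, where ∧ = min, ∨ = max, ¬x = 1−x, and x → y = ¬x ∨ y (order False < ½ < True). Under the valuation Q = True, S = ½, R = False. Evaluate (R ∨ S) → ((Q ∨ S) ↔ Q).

True

R ∨ S = False ∨ ½ = ½
Q ∨ S = True ∨ ½ = True
(Q ∨ S) ↔ Q = True ↔ True = True
(R ∨ S) → ((Q ∨ S) ↔ Q) = ½ → True = True  [¬½ ∨ True]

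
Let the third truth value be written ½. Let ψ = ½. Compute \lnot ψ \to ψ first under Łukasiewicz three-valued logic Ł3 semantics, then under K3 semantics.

1; ½

In Łukasiewicz three-valued logic Ł3: \lnot ψ = \lnot ½ = ½
\lnot ψ \to ψ = ½ \to ½ = 1
In K3: \lnot ψ = \lnot ½ = ½
\lnot ψ \to ψ = ½ \to ½ = ½  [\lnot ½ \lor ½]
They differ because Łukasiewicz three-valued logic Ł3 and K3 treat ½ differently under implication.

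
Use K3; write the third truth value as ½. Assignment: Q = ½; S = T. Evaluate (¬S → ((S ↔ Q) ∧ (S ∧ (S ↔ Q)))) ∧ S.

T

¬S = ¬T = F
S ↔ Q = T ↔ ½ = ½
S ↔ Q = T ↔ ½ = ½
S ∧ (S ↔ Q) = T ∧ ½ = ½
(S ↔ Q) ∧ (S ∧ (S ↔ Q)) = ½ ∧ ½ = ½
¬S → ((S ↔ Q) ∧ (S ∧ (S ↔ Q))) = F → ½ = T  [¬F ∨ ½]
(¬S → ((S ↔ Q) ∧ (S ∧ (S ↔ Q)))) ∧ S = T ∧ T = T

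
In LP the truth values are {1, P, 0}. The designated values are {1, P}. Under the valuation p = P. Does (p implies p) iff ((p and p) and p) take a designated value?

p implies p = P implies P = P
p and p = P and P = P
(p and p) and p = P and P = P
(p implies p) iff ((p and p) and p) = P iff P = P
P ∈ {1, P}.

Yes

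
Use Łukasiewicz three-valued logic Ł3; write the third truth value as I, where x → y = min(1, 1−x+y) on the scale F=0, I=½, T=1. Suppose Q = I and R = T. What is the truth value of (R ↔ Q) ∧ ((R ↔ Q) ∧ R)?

R ↔ Q = T ↔ I = I  [1 − |1−½|]
R ↔ Q = T ↔ I = I
(R ↔ Q) ∧ R = I ∧ T = I
(R ↔ Q) ∧ ((R ↔ Q) ∧ R) = I ∧ I = I

I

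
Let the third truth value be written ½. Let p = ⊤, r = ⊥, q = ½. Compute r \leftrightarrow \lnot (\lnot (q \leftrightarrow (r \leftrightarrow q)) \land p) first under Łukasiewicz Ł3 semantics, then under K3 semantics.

⊥; ½

In Łukasiewicz Ł3: r \leftrightarrow q = ⊥ \leftrightarrow ½ = ½  [1 − |0−½|]
q \leftrightarrow (r \leftrightarrow q) = ½ \leftrightarrow ½ = ⊤
\lnot (q \leftrightarrow (r \leftrightarrow q)) = \lnot ⊤ = ⊥
\lnot (q \leftrightarrow (r \leftrightarrow q)) \land p = ⊥ \land ⊤ = ⊥
\lnot (\lnot (q \leftrightarrow (r \leftrightarrow q)) \land p) = \lnot ⊥ = ⊤
r \leftrightarrow \lnot (\lnot (q \leftrightarrow (r \leftrightarrow q)) \land p) = ⊥ \leftrightarrow ⊤ = ⊥
In K3: r \leftrightarrow q = ⊥ \leftrightarrow ½ = ½
q \leftrightarrow (r \leftrightarrow q) = ½ \leftrightarrow ½ = ½
\lnot (q \leftrightarrow (r \leftrightarrow q)) = \lnot ½ = ½
\lnot (q \leftrightarrow (r \leftrightarrow q)) \land p = ½ \land ⊤ = ½
\lnot (\lnot (q \leftrightarrow (r \leftrightarrow q)) \land p) = \lnot ½ = ½
r \leftrightarrow \lnot (\lnot (q \leftrightarrow (r \leftrightarrow q)) \land p) = ⊥ \leftrightarrow ½ = ½
They differ because Łukasiewicz Ł3 and K3 treat ½ differently under implication.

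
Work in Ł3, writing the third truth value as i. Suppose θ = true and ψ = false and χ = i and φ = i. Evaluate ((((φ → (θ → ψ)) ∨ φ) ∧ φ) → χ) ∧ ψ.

false

θ → ψ = true → false = false
φ → (θ → ψ) = i → false = i  [min(1, 1−½+0)]
(φ → (θ → ψ)) ∨ φ = i ∨ i = i
((φ → (θ → ψ)) ∨ φ) ∧ φ = i ∧ i = i
(((φ → (θ → ψ)) ∨ φ) ∧ φ) → χ = i → i = true
((((φ → (θ → ψ)) ∨ φ) ∧ φ) → χ) ∧ ψ = true ∧ false = false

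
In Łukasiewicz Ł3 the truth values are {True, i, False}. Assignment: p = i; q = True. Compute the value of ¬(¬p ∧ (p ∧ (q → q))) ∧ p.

i

¬p = ¬i = i
q → q = True → True = True
p ∧ (q → q) = i ∧ True = i
¬p ∧ (p ∧ (q → q)) = i ∧ i = i
¬(¬p ∧ (p ∧ (q → q))) = ¬i = i
¬(¬p ∧ (p ∧ (q → q))) ∧ p = i ∧ i = i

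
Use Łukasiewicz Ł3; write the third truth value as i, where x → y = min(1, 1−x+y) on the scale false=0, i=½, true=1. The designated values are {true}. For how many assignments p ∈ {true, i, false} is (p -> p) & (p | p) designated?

p=true: true ✓
p=i: i ·
p=false: false ·

1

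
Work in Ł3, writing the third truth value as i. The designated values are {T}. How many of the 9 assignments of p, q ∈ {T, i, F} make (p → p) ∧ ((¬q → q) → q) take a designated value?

6

Of the 9 assignments, 6 give a value in {T}.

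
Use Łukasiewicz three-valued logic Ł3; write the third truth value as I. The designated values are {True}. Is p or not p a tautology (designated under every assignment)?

No

Countermodel: p=I gives I, which is not designated.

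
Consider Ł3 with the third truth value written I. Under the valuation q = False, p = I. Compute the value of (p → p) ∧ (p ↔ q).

I

p → p = I → I = True  [min(1, 1−½+½)]
p ↔ q = I ↔ False = I
(p → p) ∧ (p ↔ q) = True ∧ I = I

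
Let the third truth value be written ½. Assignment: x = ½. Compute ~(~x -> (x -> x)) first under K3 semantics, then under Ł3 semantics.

½; False

In K3: ~x = ~½ = ½
x -> x = ½ -> ½ = ½  [~½ | ½]
~x -> (x -> x) = ½ -> ½ = ½
~(~x -> (x -> x)) = ~½ = ½
In Ł3: ~x = ~½ = ½
x -> x = ½ -> ½ = True
~x -> (x -> x) = ½ -> True = True
~(~x -> (x -> x)) = ~True = False
They differ because K3 and Ł3 treat ½ differently under implication.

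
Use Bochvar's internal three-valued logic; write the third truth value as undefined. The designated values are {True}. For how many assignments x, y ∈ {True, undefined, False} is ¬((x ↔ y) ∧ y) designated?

Designated under: (x=True, y=False); (x=False, y=True); (x=False, y=False).

3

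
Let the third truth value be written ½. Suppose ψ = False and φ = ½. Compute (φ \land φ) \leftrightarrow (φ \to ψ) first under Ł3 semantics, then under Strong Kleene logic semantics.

In Ł3: φ \land φ = ½ \land ½ = ½
φ \to ψ = ½ \to False = ½  [min(1, 1−½+0)]
(φ \land φ) \leftrightarrow (φ \to ψ) = ½ \leftrightarrow ½ = True
In Strong Kleene logic: φ \land φ = ½ \land ½ = ½
φ \to ψ = ½ \to False = ½  [\lnot ½ \lor False]
(φ \land φ) \leftrightarrow (φ \to ψ) = ½ \leftrightarrow ½ = ½
They differ because Ł3 and Strong Kleene logic treat ½ differently under implication.

True; ½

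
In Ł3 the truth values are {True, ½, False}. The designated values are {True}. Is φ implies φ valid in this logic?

Yes

Every assignment of φ over {True, ½, False} gives a value in {True}.
In particular, with φ=½: φ implies φ = True.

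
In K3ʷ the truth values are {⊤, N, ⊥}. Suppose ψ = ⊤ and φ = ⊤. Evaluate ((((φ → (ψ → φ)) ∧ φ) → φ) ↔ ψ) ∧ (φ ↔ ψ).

⊤

ψ → φ = ⊤ → ⊤ = ⊤
φ → (ψ → φ) = ⊤ → ⊤ = ⊤
(φ → (ψ → φ)) ∧ φ = ⊤ ∧ ⊤ = ⊤
((φ → (ψ → φ)) ∧ φ) → φ = ⊤ → ⊤ = ⊤
(((φ → (ψ → φ)) ∧ φ) → φ) ↔ ψ = ⊤ ↔ ⊤ = ⊤
φ ↔ ψ = ⊤ ↔ ⊤ = ⊤
((((φ → (ψ → φ)) ∧ φ) → φ) ↔ ψ) ∧ (φ ↔ ψ) = ⊤ ∧ ⊤ = ⊤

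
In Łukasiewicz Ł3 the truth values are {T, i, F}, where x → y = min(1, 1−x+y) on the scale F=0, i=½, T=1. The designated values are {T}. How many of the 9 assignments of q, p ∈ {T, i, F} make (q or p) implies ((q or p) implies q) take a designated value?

7

Of the 9 assignments, 7 give a value in {T}.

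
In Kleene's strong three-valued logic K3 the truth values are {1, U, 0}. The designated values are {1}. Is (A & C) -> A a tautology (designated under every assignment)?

No

Countermodel: A=U, C=1 gives U, which is not designated.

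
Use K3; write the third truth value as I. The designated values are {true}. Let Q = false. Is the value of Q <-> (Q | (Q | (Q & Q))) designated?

Yes

Q & Q = false & false = false
Q | (Q & Q) = false | false = false
Q | (Q | (Q & Q)) = false | false = false
Q <-> (Q | (Q | (Q & Q))) = false <-> false = true
true ∈ {true}.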